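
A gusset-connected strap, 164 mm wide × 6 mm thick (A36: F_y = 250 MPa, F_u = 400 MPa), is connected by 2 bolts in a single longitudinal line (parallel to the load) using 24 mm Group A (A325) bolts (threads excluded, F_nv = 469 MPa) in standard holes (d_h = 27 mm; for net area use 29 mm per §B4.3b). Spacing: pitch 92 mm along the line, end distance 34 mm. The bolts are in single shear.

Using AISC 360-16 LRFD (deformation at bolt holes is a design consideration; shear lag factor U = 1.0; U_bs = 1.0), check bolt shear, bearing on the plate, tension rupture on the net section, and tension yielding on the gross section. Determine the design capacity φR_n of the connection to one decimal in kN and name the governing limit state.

148.0 kN (bearing governs)

Bolt shear: A_b = π(24)²/4 = 452.39 mm². φR_n = 0.75 × 469 × 452.39 × 2 × 1 = 318.3 kN.
Bearing (6 mm plate, F_u = 400 MPa): end bolts L_c = 34 − 27/2 = 20.5, R_n = min(1.2×20.5×6×400, 2.4×24×6×400) = 59.04 kN/bolt; interior L_c = 92 − 27 = 65, R_n = 138.24 kN/bolt. φR_n = 0.75 × (1×59.04 + 1×138.24) = 148.0 kN.
Tension rupture (net): A_n = (164 − 1×29)×6 = 810 mm² (U = 1.0, A_e = A_n). φR_n = 0.75 × 400 × 810 = 243.0 kN.
Tension yield (gross): A_g = 164×6 = 984 mm². φR_n = 0.90 × 250 × 984 = 221.4 kN.
Governing: min(318.3, 148.0, 243.0, 221.4) = 148.0 kN → bearing.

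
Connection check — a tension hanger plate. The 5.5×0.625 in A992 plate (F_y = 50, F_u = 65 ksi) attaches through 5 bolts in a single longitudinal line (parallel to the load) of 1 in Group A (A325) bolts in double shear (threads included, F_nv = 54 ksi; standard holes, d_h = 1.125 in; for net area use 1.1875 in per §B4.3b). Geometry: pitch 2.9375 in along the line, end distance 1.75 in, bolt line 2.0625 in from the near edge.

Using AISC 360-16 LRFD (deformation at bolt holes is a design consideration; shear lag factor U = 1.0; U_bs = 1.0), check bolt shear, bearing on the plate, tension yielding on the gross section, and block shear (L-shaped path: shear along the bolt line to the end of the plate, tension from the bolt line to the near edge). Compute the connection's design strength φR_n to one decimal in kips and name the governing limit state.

154.7 kips (gross-section yield governs)

Bolt shear: A_b = π(1)²/4 = 0.7854 in². φR_n = 0.75 × 54 × 0.7854 × 5 × 2 = 318.1 kips.
Bearing (0.625 in plate, F_u = 65 ksi): end bolts L_c = 1.75 − 1.125/2 = 1.1875, R_n = min(1.2×1.1875×0.625×65, 2.4×1×0.625×65) = 57.891 kips/bolt; interior L_c = 2.9375 − 1.125 = 1.8125, R_n = 88.359 kips/bolt. φR_n = 0.75 × (1×57.891 + 4×88.359) = 308.5 kips.
Tension yield (gross): A_g = 5.5×0.625 = 3.4375 in². φR_n = 0.90 × 50 × 3.4375 = 154.7 kips.
Block shear: shear path 1×[1.75+4×2.9375] = 1×13.5 in, A_gv = 8.4375, A_nv = 1×(13.5 − 4.5×1.1875)×0.625 = 5.0977 in²; tension to near edge: (2.0625 − 0.5×1.1875)×0.625 = 0.91797 in². R_n = min(0.6×65×5.0977, 0.6×50×8.4375) + 1.0×65×0.91797 = min(198.81, 253.13) + 59.668 = 258.48 kips. φR_n = 0.75 × 258.48 = 193.9 kips.
Governing: min(318.1, 308.5, 154.7, 193.9) = 154.7 kips → gross-section yield.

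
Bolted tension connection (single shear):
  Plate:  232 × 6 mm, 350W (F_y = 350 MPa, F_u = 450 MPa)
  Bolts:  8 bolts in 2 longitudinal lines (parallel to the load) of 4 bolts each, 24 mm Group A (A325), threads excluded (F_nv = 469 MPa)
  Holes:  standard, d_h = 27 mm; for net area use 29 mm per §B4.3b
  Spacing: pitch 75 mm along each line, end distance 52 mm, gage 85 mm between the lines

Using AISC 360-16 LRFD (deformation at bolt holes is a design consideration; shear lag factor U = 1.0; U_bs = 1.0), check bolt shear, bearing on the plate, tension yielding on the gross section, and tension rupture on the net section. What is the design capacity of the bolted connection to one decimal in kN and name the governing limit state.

352.4 kN (net-section rupture governs)

Bolt shear: A_b = π(24)²/4 = 452.39 mm². φR_n = 0.75 × 469 × 452.39 × 8 × 1 = 1273.0 kN.
Bearing (6 mm plate, F_u = 450 MPa): end bolts L_c = 52 − 27/2 = 38.5, R_n = min(1.2×38.5×6×450, 2.4×24×6×450) = 124.74 kN/bolt; interior L_c = 75 − 27 = 48, R_n = 155.52 kN/bolt. φR_n = 0.75 × (2×124.74 + 6×155.52) = 887.0 kN.
Tension yield (gross): A_g = 232×6 = 1392 mm². φR_n = 0.90 × 350 × 1392 = 438.5 kN.
Tension rupture (net): A_n = (232 − 2×29)×6 = 1044 mm² (U = 1.0, A_e = A_n). φR_n = 0.75 × 450 × 1044 = 352.4 kN.
Governing: min(1273.0, 887.0, 438.5, 352.4) = 352.4 kN → net-section rupture.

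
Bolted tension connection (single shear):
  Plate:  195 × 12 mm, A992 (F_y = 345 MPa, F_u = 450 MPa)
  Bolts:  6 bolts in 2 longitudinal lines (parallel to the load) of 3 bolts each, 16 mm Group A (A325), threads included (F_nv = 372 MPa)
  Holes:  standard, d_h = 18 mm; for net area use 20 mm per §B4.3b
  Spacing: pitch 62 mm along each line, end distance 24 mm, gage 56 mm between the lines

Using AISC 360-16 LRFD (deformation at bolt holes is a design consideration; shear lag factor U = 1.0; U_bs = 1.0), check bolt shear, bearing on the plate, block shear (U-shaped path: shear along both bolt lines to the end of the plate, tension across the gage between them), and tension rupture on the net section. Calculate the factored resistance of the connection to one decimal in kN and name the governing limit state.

Bolt shear: A_b = π(16)²/4 = 201.06 mm². φR_n = 0.75 × 372 × 201.06 × 6 × 1 = 336.6 kN.
Bearing (12 mm plate, F_u = 450 MPa): end bolts L_c = 24 − 18/2 = 15, R_n = min(1.2×15×12×450, 2.4×16×12×450) = 97.2 kN/bolt; interior L_c = 62 − 18 = 44, R_n = 207.36 kN/bolt. φR_n = 0.75 × (2×97.2 + 4×207.36) = 767.9 kN.
Block shear: shear path 2×[24+2×62] = 2×148 mm, A_gv = 3552, A_nv = 2×(148 − 2.5×20)×12 = 2352 mm²; tension across gage: (56 − 1×20)×12 = 432 mm². R_n = min(0.6×450×2352, 0.6×345×3552) + 1.0×450×432 = min(635.04, 735.26) + 194.4 = 829.44 kN. φR_n = 0.75 × 829.44 = 622.1 kN.
Tension rupture (net): A_n = (195 − 2×20)×12 = 1860 mm² (U = 1.0, A_e = A_n). φR_n = 0.75 × 450 × 1860 = 627.8 kN.
Governing: min(336.6, 767.9, 622.1, 627.8) = 336.6 kN → bolt shear.

336.6 kN (bolt shear governs)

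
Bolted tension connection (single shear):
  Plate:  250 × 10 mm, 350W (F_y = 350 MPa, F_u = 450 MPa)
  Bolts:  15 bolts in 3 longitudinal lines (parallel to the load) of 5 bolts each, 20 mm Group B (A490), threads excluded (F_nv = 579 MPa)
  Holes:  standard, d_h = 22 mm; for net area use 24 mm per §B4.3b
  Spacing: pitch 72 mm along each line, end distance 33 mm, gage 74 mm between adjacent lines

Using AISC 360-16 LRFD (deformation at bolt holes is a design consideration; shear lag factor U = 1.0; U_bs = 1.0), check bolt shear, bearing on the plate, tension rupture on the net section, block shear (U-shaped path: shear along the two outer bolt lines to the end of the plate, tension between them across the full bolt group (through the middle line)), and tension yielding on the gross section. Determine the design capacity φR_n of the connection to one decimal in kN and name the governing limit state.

600.8 kN (net-section rupture governs)

Bolt shear: A_b = π(20)²/4 = 314.16 mm². φR_n = 0.75 × 579 × 314.16 × 15 × 1 = 2046.4 kN.
Bearing (10 mm plate, F_u = 450 MPa): end bolts L_c = 33 − 22/2 = 22, R_n = min(1.2×22×10×450, 2.4×20×10×450) = 118.8 kN/bolt; interior L_c = 72 − 22 = 50, R_n = 216 kN/bolt. φR_n = 0.75 × (3×118.8 + 12×216) = 2211.3 kN.
Tension rupture (net): A_n = (250 − 3×24)×10 = 1780 mm² (U = 1.0, A_e = A_n). φR_n = 0.75 × 450 × 1780 = 600.8 kN.
Block shear: shear path 2×[33+4×72] = 2×321 mm, A_gv = 6420, A_nv = 2×(321 − 4.5×24)×10 = 4260 mm²; tension across gage: (148 − 2×24)×10 = 1000 mm². R_n = min(0.6×450×4260, 0.6×350×6420) + 1.0×450×1000 = min(1150.2, 1348.2) + 450 = 1600.2 kN. φR_n = 0.75 × 1600.2 = 1200.2 kN.
Tension yield (gross): A_g = 250×10 = 2500 mm². φR_n = 0.90 × 350 × 2500 = 787.5 kN.
Governing: min(2046.4, 2211.3, 600.8, 1200.2, 787.5) = 600.8 kN → net-section rupture.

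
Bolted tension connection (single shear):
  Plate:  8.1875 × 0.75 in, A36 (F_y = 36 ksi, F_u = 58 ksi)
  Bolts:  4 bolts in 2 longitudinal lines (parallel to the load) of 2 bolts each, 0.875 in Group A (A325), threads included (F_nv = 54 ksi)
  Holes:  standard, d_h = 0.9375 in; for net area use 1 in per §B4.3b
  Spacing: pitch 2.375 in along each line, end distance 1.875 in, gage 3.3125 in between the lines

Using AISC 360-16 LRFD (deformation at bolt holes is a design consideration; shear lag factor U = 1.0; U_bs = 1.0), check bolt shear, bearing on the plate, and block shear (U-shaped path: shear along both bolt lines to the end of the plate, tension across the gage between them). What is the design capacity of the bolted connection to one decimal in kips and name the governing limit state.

Bolt shear: A_b = π(0.875)²/4 = 0.60132 in². φR_n = 0.75 × 54 × 0.60132 × 4 × 1 = 97.4 kips.
Bearing (0.75 in plate, F_u = 58 ksi): end bolts L_c = 1.875 − 0.9375/2 = 1.40625, R_n = min(1.2×1.40625×0.75×58, 2.4×0.875×0.75×58) = 73.406 kips/bolt; interior L_c = 2.375 − 0.9375 = 1.4375, R_n = 75.038 kips/bolt. φR_n = 0.75 × (2×73.406 + 2×75.038) = 222.7 kips.
Block shear: shear path 2×[1.875+1×2.375] = 2×4.25 in, A_gv = 6.375, A_nv = 2×(4.25 − 1.5×1)×0.75 = 4.125 in²; tension across gage: (3.3125 − 1×1)×0.75 = 1.7344 in². R_n = min(0.6×58×4.125, 0.6×36×6.375) + 1.0×58×1.7344 = min(143.55, 137.7) + 100.6 = 238.3 kips. φR_n = 0.75 × 238.3 = 178.7 kips.
Governing: min(97.4, 222.7, 178.7) = 97.4 kips → bolt shear.

97.4 kips (bolt shear governs)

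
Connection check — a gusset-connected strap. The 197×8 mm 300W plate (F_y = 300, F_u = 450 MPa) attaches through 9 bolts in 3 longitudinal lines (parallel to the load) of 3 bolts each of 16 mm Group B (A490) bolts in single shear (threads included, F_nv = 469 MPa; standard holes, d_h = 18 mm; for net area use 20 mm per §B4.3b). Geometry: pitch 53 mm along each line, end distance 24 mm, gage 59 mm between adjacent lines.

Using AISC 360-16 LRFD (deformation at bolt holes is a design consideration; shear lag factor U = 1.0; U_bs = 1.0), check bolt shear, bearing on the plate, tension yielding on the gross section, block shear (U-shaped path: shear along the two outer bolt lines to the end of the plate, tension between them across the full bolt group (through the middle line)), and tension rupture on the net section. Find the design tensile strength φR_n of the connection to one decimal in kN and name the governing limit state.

Bolt shear: A_b = π(16)²/4 = 201.06 mm². φR_n = 0.75 × 469 × 201.06 × 9 × 1 = 636.5 kN.
Bearing (8 mm plate, F_u = 450 MPa): end bolts L_c = 24 − 18/2 = 15, R_n = min(1.2×15×8×450, 2.4×16×8×450) = 64.8 kN/bolt; interior L_c = 53 − 18 = 35, R_n = 138.24 kN/bolt. φR_n = 0.75 × (3×64.8 + 6×138.24) = 767.9 kN.
Tension yield (gross): A_g = 197×8 = 1576 mm². φR_n = 0.90 × 300 × 1576 = 425.5 kN.
Block shear: shear path 2×[24+2×53] = 2×130 mm, A_gv = 2080, A_nv = 2×(130 − 2.5×20)×8 = 1280 mm²; tension across gage: (118 − 2×20)×8 = 624 mm². R_n = min(0.6×450×1280, 0.6×300×2080) + 1.0×450×624 = min(345.6, 374.4) + 280.8 = 626.4 kN. φR_n = 0.75 × 626.4 = 469.8 kN.
Tension rupture (net): A_n = (197 − 3×20)×8 = 1096 mm² (U = 1.0, A_e = A_n). φR_n = 0.75 × 450 × 1096 = 369.9 kN.
Governing: min(636.5, 767.9, 425.5, 469.8, 369.9) = 369.9 kN → net-section rupture.

369.9 kN (net-section rupture governs)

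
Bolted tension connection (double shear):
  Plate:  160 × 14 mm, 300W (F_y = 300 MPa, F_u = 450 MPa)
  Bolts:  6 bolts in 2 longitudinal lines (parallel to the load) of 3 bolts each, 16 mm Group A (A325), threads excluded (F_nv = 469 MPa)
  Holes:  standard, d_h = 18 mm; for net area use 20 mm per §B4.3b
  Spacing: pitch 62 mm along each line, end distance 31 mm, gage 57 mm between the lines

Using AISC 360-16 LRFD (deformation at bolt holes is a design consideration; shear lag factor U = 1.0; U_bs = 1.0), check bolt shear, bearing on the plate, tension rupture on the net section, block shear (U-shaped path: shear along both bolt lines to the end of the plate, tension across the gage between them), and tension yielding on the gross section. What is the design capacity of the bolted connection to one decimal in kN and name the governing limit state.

567.0 kN (net-section rupture governs)

Bolt shear: A_b = π(16)²/4 = 201.06 mm². φR_n = 0.75 × 469 × 201.06 × 6 × 2 = 848.7 kN.
Bearing (14 mm plate, F_u = 450 MPa): end bolts L_c = 31 − 18/2 = 22, R_n = min(1.2×22×14×450, 2.4×16×14×450) = 166.32 kN/bolt; interior L_c = 62 − 18 = 44, R_n = 241.92 kN/bolt. φR_n = 0.75 × (2×166.32 + 4×241.92) = 975.2 kN.
Tension rupture (net): A_n = (160 − 2×20)×14 = 1680 mm² (U = 1.0, A_e = A_n). φR_n = 0.75 × 450 × 1680 = 567.0 kN.
Block shear: shear path 2×[31+2×62] = 2×155 mm, A_gv = 4340, A_nv = 2×(155 − 2.5×20)×14 = 2940 mm²; tension across gage: (57 − 1×20)×14 = 518 mm². R_n = min(0.6×450×2940, 0.6×300×4340) + 1.0×450×518 = min(793.8, 781.2) + 233.1 = 1014.3 kN. φR_n = 0.75 × 1014.3 = 760.7 kN.
Tension yield (gross): A_g = 160×14 = 2240 mm². φR_n = 0.90 × 300 × 2240 = 604.8 kN.
Governing: min(848.7, 975.2, 567.0, 760.7, 604.8) = 567.0 kN → net-section rupture.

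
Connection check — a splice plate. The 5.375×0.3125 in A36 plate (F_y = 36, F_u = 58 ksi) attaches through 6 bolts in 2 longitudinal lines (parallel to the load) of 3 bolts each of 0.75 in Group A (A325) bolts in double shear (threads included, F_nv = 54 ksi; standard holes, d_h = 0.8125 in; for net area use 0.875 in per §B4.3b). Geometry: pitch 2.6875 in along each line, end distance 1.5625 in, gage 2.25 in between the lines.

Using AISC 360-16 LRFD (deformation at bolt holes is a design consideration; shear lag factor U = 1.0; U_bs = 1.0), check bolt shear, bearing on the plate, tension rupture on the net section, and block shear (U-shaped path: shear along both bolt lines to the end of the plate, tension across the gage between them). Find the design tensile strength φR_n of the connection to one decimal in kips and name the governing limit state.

49.3 kips (net-section rupture governs)

Bolt shear: A_b = π(0.75)²/4 = 0.44179 in². φR_n = 0.75 × 54 × 0.44179 × 6 × 2 = 214.7 kips.
Bearing (0.3125 in plate, F_u = 58 ksi): end bolts L_c = 1.5625 − 0.8125/2 = 1.15625, R_n = min(1.2×1.15625×0.3125×58, 2.4×0.75×0.3125×58) = 25.148 kips/bolt; interior L_c = 2.6875 − 0.8125 = 1.875, R_n = 32.625 kips/bolt. φR_n = 0.75 × (2×25.148 + 4×32.625) = 135.6 kips.
Tension rupture (net): A_n = (5.375 − 2×0.875)×0.3125 = 1.1328 in² (U = 1.0, A_e = A_n). φR_n = 0.75 × 58 × 1.1328 = 49.3 kips.
Block shear: shear path 2×[1.5625+2×2.6875] = 2×6.9375 in, A_gv = 4.3359, A_nv = 2×(6.9375 − 2.5×0.875)×0.3125 = 2.9688 in²; tension across gage: (2.25 − 1×0.875)×0.3125 = 0.42969 in². R_n = min(0.6×58×2.9688, 0.6×36×4.3359) + 1.0×58×0.42969 = min(103.31, 93.655) + 24.922 = 118.58 kips. φR_n = 0.75 × 118.58 = 88.9 kips.
Governing: min(214.7, 135.6, 49.3, 88.9) = 49.3 kips → net-section rupture.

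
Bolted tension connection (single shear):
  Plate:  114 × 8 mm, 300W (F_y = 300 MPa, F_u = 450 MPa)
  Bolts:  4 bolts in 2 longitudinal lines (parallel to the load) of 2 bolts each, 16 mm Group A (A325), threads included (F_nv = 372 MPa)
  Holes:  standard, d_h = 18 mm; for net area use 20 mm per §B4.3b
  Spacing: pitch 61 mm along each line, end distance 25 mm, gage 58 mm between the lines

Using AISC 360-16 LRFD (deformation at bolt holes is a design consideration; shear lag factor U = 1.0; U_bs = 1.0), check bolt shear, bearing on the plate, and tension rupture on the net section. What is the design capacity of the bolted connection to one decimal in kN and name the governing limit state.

199.8 kN (net-section rupture governs)

Bolt shear: A_b = π(16)²/4 = 201.06 mm². φR_n = 0.75 × 372 × 201.06 × 4 × 1 = 224.4 kN.
Bearing (8 mm plate, F_u = 450 MPa): end bolts L_c = 25 − 18/2 = 16, R_n = min(1.2×16×8×450, 2.4×16×8×450) = 69.12 kN/bolt; interior L_c = 61 − 18 = 43, R_n = 138.24 kN/bolt. φR_n = 0.75 × (2×69.12 + 2×138.24) = 311.0 kN.
Tension rupture (net): A_n = (114 − 2×20)×8 = 592 mm² (U = 1.0, A_e = A_n). φR_n = 0.75 × 450 × 592 = 199.8 kN.
Governing: min(224.4, 311.0, 199.8) = 199.8 kN → net-section rupture.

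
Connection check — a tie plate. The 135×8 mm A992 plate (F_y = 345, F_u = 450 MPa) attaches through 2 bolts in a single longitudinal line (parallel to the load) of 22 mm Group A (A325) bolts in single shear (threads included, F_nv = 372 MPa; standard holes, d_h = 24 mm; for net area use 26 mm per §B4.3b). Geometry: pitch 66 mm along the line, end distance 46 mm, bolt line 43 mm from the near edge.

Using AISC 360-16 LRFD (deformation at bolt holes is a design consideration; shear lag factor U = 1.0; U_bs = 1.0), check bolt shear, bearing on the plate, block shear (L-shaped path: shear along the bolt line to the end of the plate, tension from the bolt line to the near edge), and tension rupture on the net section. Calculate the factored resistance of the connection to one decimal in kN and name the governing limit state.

199.3 kN (block shear governs)

Bolt shear: A_b = π(22)²/4 = 380.13 mm². φR_n = 0.75 × 372 × 380.13 × 2 × 1 = 212.1 kN.
Bearing (8 mm plate, F_u = 450 MPa): end bolts L_c = 46 − 24/2 = 34, R_n = min(1.2×34×8×450, 2.4×22×8×450) = 146.88 kN/bolt; interior L_c = 66 − 24 = 42, R_n = 181.44 kN/bolt. φR_n = 0.75 × (1×146.88 + 1×181.44) = 246.2 kN.
Block shear: shear path 1×[46+1×66] = 1×112 mm, A_gv = 896, A_nv = 1×(112 − 1.5×26)×8 = 584 mm²; tension to near edge: (43 − 0.5×26)×8 = 240 mm². R_n = min(0.6×450×584, 0.6×345×896) + 1.0×450×240 = min(157.68, 185.47) + 108 = 265.68 kN. φR_n = 0.75 × 265.68 = 199.3 kN.
Tension rupture (net): A_n = (135 − 1×26)×8 = 872 mm² (U = 1.0, A_e = A_n). φR_n = 0.75 × 450 × 872 = 294.3 kN.
Governing: min(212.1, 246.2, 199.3, 294.3) = 199.3 kN → block shear.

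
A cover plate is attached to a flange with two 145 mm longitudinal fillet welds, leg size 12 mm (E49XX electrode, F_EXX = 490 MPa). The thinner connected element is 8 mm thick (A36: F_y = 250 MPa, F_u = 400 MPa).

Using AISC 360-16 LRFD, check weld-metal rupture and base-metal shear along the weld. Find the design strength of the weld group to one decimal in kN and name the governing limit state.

Weld metal: throat = 0.707×12 = 8.484 mm, L = 2×145 = 290 mm. φR_n = 0.75 × 0.6 × 490 × 8.484 × 290 = 542.5 kN.
Base metal shear (8 mm plate): yield φR_n = 1.0×0.6×250×8×290 = 348.0 kN; rupture φR_n = 0.75×0.6×400×8×290 = 417.6 kN; take 348.0 kN (yield).
Governing: min(542.5, 348.0) = 348.0 kN → base-metal shear.

348.0 kN (base-metal shear governs)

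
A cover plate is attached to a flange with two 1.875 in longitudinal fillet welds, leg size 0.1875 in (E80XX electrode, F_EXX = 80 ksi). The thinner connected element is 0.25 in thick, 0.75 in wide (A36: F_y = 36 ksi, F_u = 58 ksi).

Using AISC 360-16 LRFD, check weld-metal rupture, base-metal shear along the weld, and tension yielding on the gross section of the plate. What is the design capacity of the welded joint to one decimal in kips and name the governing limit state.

Weld metal: throat = 0.707×0.1875 = 0.13256 in, L = 2×1.875 = 3.75 in. φR_n = 0.75 × 0.6 × 80 × 0.13256 × 3.75 = 17.9 kips.
Base metal shear (0.25 in plate): yield φR_n = 1.0×0.6×36×0.25×3.75 = 20.3 kips; rupture φR_n = 0.75×0.6×58×0.25×3.75 = 24.5 kips; take 20.3 kips (yield).
Tension yield (gross): A_g = 0.75×0.25 = 0.1875 in². φR_n = 0.90 × 36 × 0.1875 = 6.1 kips.
Governing: min(17.9, 20.3, 6.1) = 6.1 kips → gross-section yield.

6.1 kips (gross-section yield governs)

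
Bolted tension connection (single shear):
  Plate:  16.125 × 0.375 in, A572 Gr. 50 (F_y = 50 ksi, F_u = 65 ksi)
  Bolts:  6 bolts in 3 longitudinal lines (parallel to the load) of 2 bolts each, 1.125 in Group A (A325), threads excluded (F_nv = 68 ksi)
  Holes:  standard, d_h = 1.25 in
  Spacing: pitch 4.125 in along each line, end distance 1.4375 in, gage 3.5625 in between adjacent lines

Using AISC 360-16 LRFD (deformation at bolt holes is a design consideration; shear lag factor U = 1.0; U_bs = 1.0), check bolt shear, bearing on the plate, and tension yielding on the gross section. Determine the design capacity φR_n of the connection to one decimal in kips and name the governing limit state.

201.6 kips (bearing governs)

Bolt shear: A_b = π(1.125)²/4 = 0.99402 in². φR_n = 0.75 × 68 × 0.99402 × 6 × 1 = 304.2 kips.
Bearing (0.375 in plate, F_u = 65 ksi): end bolts L_c = 1.4375 − 1.25/2 = 0.8125, R_n = min(1.2×0.8125×0.375×65, 2.4×1.125×0.375×65) = 23.766 kips/bolt; interior L_c = 4.125 − 1.25 = 2.875, R_n = 65.813 kips/bolt. φR_n = 0.75 × (3×23.766 + 3×65.813) = 201.6 kips.
Tension yield (gross): A_g = 16.125×0.375 = 6.0469 in². φR_n = 0.90 × 50 × 6.0469 = 272.1 kips.
Governing: min(304.2, 201.6, 272.1) = 201.6 kips → bearing.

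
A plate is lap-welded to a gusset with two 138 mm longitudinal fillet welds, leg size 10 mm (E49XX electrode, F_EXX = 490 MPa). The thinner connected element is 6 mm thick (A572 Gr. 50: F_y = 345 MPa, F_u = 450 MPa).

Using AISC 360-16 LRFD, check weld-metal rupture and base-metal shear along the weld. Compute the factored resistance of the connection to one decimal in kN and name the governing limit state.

Weld metal: throat = 0.707×10 = 7.07 mm, L = 2×138 = 276 mm. φR_n = 0.75 × 0.6 × 490 × 7.07 × 276 = 430.3 kN.
Base metal shear (6 mm plate): yield φR_n = 1.0×0.6×345×6×276 = 342.8 kN; rupture φR_n = 0.75×0.6×450×6×276 = 335.3 kN; take 335.3 kN (rupture).
Governing: min(430.3, 335.3) = 335.3 kN → base-metal shear.

335.3 kN (base-metal shear governs)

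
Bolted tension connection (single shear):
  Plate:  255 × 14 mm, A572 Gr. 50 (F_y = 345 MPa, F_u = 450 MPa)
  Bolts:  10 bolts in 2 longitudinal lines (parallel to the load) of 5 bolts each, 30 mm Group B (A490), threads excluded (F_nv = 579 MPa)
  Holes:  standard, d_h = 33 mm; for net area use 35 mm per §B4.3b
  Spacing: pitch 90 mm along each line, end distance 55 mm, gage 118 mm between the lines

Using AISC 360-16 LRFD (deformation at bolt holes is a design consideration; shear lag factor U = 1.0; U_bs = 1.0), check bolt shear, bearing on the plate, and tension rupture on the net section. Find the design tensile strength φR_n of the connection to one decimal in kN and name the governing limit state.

Bolt shear: A_b = π(30)²/4 = 706.86 mm². φR_n = 0.75 × 579 × 706.86 × 10 × 1 = 3069.5 kN.
Bearing (14 mm plate, F_u = 450 MPa): end bolts L_c = 55 − 33/2 = 38.5, R_n = min(1.2×38.5×14×450, 2.4×30×14×450) = 291.06 kN/bolt; interior L_c = 90 − 33 = 57, R_n = 430.92 kN/bolt. φR_n = 0.75 × (2×291.06 + 8×430.92) = 3022.1 kN.
Tension rupture (net): A_n = (255 − 2×35)×14 = 2590 mm² (U = 1.0, A_e = A_n). φR_n = 0.75 × 450 × 2590 = 874.1 kN.
Governing: min(3069.5, 3022.1, 874.1) = 874.1 kN → net-section rupture.

874.1 kN (net-section rupture governs)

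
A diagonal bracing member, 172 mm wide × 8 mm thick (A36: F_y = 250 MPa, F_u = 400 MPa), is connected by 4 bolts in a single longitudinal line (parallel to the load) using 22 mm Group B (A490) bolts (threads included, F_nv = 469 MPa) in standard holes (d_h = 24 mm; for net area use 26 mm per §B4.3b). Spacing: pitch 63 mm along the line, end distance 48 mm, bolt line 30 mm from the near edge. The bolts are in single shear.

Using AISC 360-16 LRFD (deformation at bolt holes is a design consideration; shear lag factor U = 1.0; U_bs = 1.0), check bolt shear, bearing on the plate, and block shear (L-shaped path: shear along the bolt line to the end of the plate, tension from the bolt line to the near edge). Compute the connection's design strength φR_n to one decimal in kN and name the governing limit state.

Bolt shear: A_b = π(22)²/4 = 380.13 mm². φR_n = 0.75 × 469 × 380.13 × 4 × 1 = 534.8 kN.
Bearing (8 mm plate, F_u = 400 MPa): end bolts L_c = 48 − 24/2 = 36, R_n = min(1.2×36×8×400, 2.4×22×8×400) = 138.24 kN/bolt; interior L_c = 63 − 24 = 39, R_n = 149.76 kN/bolt. φR_n = 0.75 × (1×138.24 + 3×149.76) = 440.6 kN.
Block shear: shear path 1×[48+3×63] = 1×237 mm, A_gv = 1896, A_nv = 1×(237 − 3.5×26)×8 = 1168 mm²; tension to near edge: (30 − 0.5×26)×8 = 136 mm². R_n = min(0.6×400×1168, 0.6×250×1896) + 1.0×400×136 = min(280.32, 284.4) + 54.4 = 334.72 kN. φR_n = 0.75 × 334.72 = 251.0 kN.
Governing: min(534.8, 440.6, 251.0) = 251.0 kN → block shear.

251.0 kN (block shear governs)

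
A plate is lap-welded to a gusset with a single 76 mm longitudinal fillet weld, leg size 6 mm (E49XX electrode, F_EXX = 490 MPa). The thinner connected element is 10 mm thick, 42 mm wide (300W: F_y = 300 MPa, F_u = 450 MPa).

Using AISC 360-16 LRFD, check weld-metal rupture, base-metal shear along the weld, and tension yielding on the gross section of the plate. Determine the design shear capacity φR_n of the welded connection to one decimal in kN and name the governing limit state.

71.1 kN (weld metal governs)

Weld metal: throat = 0.707×6 = 4.242 mm, L = 76 mm. φR_n = 0.75 × 0.6 × 490 × 4.242 × 76 = 71.1 kN.
Base metal shear (10 mm plate): yield φR_n = 1.0×0.6×300×10×76 = 136.8 kN; rupture φR_n = 0.75×0.6×450×10×76 = 153.9 kN; take 136.8 kN (yield).
Tension yield (gross): A_g = 42×10 = 420 mm². φR_n = 0.90 × 300 × 420 = 113.4 kN.
Governing: min(71.1, 136.8, 113.4) = 71.1 kN → weld metal.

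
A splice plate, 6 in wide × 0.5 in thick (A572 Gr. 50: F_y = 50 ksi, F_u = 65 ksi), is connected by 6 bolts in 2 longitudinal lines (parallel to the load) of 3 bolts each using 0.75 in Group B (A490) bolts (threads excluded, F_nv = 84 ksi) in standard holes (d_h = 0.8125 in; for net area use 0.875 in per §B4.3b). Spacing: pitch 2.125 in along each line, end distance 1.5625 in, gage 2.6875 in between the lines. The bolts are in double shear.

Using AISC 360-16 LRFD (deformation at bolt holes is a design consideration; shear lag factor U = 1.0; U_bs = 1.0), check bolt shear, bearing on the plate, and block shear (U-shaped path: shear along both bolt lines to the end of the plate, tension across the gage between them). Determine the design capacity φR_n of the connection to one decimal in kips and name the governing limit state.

150.2 kips (block shear governs)

Bolt shear: A_b = π(0.75)²/4 = 0.44179 in². φR_n = 0.75 × 84 × 0.44179 × 6 × 2 = 334.0 kips.
Bearing (0.5 in plate, F_u = 65 ksi): end bolts L_c = 1.5625 − 0.8125/2 = 1.15625, R_n = min(1.2×1.15625×0.5×65, 2.4×0.75×0.5×65) = 45.094 kips/bolt; interior L_c = 2.125 − 0.8125 = 1.3125, R_n = 51.188 kips/bolt. φR_n = 0.75 × (2×45.094 + 4×51.188) = 221.2 kips.
Block shear: shear path 2×[1.5625+2×2.125] = 2×5.8125 in, A_gv = 5.8125, A_nv = 2×(5.8125 − 2.5×0.875)×0.5 = 3.625 in²; tension across gage: (2.6875 − 1×0.875)×0.5 = 0.90625 in². R_n = min(0.6×65×3.625, 0.6×50×5.8125) + 1.0×65×0.90625 = min(141.38, 174.38) + 58.906 = 200.29 kips. φR_n = 0.75 × 200.29 = 150.2 kips.
Governing: min(334.0, 221.2, 150.2) = 150.2 kips → block shear.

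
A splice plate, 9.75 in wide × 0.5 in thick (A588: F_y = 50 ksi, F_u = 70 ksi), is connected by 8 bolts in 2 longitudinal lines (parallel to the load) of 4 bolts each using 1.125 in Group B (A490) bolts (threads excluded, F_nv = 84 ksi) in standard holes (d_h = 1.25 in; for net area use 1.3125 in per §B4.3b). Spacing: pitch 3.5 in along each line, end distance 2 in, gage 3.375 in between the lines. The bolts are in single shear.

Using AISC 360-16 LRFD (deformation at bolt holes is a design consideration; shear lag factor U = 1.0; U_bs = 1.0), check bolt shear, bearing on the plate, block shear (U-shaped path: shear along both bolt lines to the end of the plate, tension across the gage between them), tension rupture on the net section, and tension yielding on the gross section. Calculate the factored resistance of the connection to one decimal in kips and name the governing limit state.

Bolt shear: A_b = π(1.125)²/4 = 0.99402 in². φR_n = 0.75 × 84 × 0.99402 × 8 × 1 = 501.0 kips.
Bearing (0.5 in plate, F_u = 70 ksi): end bolts L_c = 2 − 1.25/2 = 1.375, R_n = min(1.2×1.375×0.5×70, 2.4×1.125×0.5×70) = 57.75 kips/bolt; interior L_c = 3.5 − 1.25 = 2.25, R_n = 94.5 kips/bolt. φR_n = 0.75 × (2×57.75 + 6×94.5) = 511.9 kips.
Block shear: shear path 2×[2+3×3.5] = 2×12.5 in, A_gv = 12.5, A_nv = 2×(12.5 − 3.5×1.3125)×0.5 = 7.9063 in²; tension across gage: (3.375 − 1×1.3125)×0.5 = 1.0313 in². R_n = min(0.6×70×7.9063, 0.6×50×12.5) + 1.0×70×1.0313 = min(332.06, 375) + 72.191 = 404.25 kips. φR_n = 0.75 × 404.25 = 303.2 kips.
Tension rupture (net): A_n = (9.75 − 2×1.3125)×0.5 = 3.5625 in² (U = 1.0, A_e = A_n). φR_n = 0.75 × 70 × 3.5625 = 187.0 kips.
Tension yield (gross): A_g = 9.75×0.5 = 4.875 in². φR_n = 0.90 × 50 × 4.875 = 219.4 kips.
Governing: min(501.0, 511.9, 303.2, 187.0, 219.4) = 187.0 kips → net-section rupture.

187.0 kips (net-section rupture governs)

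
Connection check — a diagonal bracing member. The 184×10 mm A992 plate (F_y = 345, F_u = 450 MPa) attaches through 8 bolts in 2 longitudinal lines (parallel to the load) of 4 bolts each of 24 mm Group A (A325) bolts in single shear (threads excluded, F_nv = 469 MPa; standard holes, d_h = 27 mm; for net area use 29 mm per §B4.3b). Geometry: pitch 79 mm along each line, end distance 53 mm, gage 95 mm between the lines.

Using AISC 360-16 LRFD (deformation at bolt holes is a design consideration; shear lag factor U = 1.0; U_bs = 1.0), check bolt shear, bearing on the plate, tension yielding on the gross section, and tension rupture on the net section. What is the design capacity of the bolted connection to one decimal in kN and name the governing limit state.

425.3 kN (net-section rupture governs)

Bolt shear: A_b = π(24)²/4 = 452.39 mm². φR_n = 0.75 × 469 × 452.39 × 8 × 1 = 1273.0 kN.
Bearing (10 mm plate, F_u = 450 MPa): end bolts L_c = 53 − 27/2 = 39.5, R_n = min(1.2×39.5×10×450, 2.4×24×10×450) = 213.3 kN/bolt; interior L_c = 79 − 27 = 52, R_n = 259.2 kN/bolt. φR_n = 0.75 × (2×213.3 + 6×259.2) = 1486.4 kN.
Tension yield (gross): A_g = 184×10 = 1840 mm². φR_n = 0.90 × 345 × 1840 = 571.3 kN.
Tension rupture (net): A_n = (184 − 2×29)×10 = 1260 mm² (U = 1.0, A_e = A_n). φR_n = 0.75 × 450 × 1260 = 425.3 kN.
Governing: min(1273.0, 1486.4, 571.3, 425.3) = 425.3 kN → net-section rupture.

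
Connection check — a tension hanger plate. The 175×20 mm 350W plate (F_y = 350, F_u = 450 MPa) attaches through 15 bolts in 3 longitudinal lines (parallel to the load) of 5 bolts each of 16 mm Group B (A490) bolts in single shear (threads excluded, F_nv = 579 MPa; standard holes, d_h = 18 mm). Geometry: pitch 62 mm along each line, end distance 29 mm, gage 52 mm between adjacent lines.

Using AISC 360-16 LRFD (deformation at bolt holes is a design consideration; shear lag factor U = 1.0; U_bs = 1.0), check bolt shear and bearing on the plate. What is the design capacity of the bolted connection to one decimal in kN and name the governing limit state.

1309.7 kN (bolt shear governs)

Bolt shear: A_b = π(16)²/4 = 201.06 mm². φR_n = 0.75 × 579 × 201.06 × 15 × 1 = 1309.7 kN.
Bearing (20 mm plate, F_u = 450 MPa): end bolts L_c = 29 − 18/2 = 20, R_n = min(1.2×20×20×450, 2.4×16×20×450) = 216 kN/bolt; interior L_c = 62 − 18 = 44, R_n = 345.6 kN/bolt. φR_n = 0.75 × (3×216 + 12×345.6) = 3596.4 kN.
Governing: min(1309.7, 3596.4) = 1309.7 kN → bolt shear.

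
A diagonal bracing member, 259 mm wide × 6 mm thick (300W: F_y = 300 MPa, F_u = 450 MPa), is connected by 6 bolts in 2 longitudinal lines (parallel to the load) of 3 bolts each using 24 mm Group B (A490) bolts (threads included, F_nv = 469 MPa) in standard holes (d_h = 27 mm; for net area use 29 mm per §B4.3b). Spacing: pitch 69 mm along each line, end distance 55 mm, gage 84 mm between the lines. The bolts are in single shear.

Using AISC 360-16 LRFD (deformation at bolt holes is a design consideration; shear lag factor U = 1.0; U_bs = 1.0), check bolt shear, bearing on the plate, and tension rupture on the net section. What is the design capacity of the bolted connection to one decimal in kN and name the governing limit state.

407.0 kN (net-section rupture governs)

Bolt shear: A_b = π(24)²/4 = 452.39 mm². φR_n = 0.75 × 469 × 452.39 × 6 × 1 = 954.8 kN.
Bearing (6 mm plate, F_u = 450 MPa): end bolts L_c = 55 − 27/2 = 41.5, R_n = min(1.2×41.5×6×450, 2.4×24×6×450) = 134.46 kN/bolt; interior L_c = 69 − 27 = 42, R_n = 136.08 kN/bolt. φR_n = 0.75 × (2×134.46 + 4×136.08) = 609.9 kN.
Tension rupture (net): A_n = (259 − 2×29)×6 = 1206 mm² (U = 1.0, A_e = A_n). φR_n = 0.75 × 450 × 1206 = 407.0 kN.
Governing: min(954.8, 609.9, 407.0) = 407.0 kN → net-section rupture.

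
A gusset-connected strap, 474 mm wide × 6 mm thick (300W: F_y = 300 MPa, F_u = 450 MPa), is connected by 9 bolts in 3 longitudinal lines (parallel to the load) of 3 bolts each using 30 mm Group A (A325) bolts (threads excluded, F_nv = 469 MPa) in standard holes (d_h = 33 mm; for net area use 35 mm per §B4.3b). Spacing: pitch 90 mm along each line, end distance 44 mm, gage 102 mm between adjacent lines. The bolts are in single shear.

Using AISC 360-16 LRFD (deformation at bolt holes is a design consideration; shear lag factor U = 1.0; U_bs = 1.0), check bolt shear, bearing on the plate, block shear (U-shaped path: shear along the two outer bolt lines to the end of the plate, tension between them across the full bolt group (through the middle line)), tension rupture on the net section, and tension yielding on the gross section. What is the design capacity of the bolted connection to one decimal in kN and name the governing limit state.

Bolt shear: A_b = π(30)²/4 = 706.86 mm². φR_n = 0.75 × 469 × 706.86 × 9 × 1 = 2237.7 kN.
Bearing (6 mm plate, F_u = 450 MPa): end bolts L_c = 44 − 33/2 = 27.5, R_n = min(1.2×27.5×6×450, 2.4×30×6×450) = 89.1 kN/bolt; interior L_c = 90 − 33 = 57, R_n = 184.68 kN/bolt. φR_n = 0.75 × (3×89.1 + 6×184.68) = 1031.5 kN.
Block shear: shear path 2×[44+2×90] = 2×224 mm, A_gv = 2688, A_nv = 2×(224 − 2.5×35)×6 = 1638 mm²; tension across gage: (204 − 2×35)×6 = 804 mm². R_n = min(0.6×450×1638, 0.6×300×2688) + 1.0×450×804 = min(442.26, 483.84) + 361.8 = 804.06 kN. φR_n = 0.75 × 804.06 = 603.0 kN.
Tension rupture (net): A_n = (474 − 3×35)×6 = 2214 mm² (U = 1.0, A_e = A_n). φR_n = 0.75 × 450 × 2214 = 747.2 kN.
Tension yield (gross): A_g = 474×6 = 2844 mm². φR_n = 0.90 × 300 × 2844 = 767.9 kN.
Governing: min(2237.7, 1031.5, 603.0, 747.2, 767.9) = 603.0 kN → block shear.

603.0 kN (block shear governs)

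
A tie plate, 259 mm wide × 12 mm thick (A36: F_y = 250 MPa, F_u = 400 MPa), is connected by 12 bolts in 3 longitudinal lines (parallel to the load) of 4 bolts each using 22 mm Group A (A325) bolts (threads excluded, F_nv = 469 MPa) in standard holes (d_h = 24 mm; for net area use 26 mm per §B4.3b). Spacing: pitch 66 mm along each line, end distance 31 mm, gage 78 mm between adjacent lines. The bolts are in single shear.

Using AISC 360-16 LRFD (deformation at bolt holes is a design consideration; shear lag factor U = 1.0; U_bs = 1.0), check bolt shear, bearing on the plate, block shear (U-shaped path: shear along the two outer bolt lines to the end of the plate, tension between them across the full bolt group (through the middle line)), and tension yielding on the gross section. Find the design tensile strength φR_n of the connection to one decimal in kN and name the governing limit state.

699.3 kN (gross-section yield governs)

Bolt shear: A_b = π(22)²/4 = 380.13 mm². φR_n = 0.75 × 469 × 380.13 × 12 × 1 = 1604.5 kN.
Bearing (12 mm plate, F_u = 400 MPa): end bolts L_c = 31 − 24/2 = 19, R_n = min(1.2×19×12×400, 2.4×22×12×400) = 109.44 kN/bolt; interior L_c = 66 − 24 = 42, R_n = 241.92 kN/bolt. φR_n = 0.75 × (3×109.44 + 9×241.92) = 1879.2 kN.
Block shear: shear path 2×[31+3×66] = 2×229 mm, A_gv = 5496, A_nv = 2×(229 − 3.5×26)×12 = 3312 mm²; tension across gage: (156 − 2×26)×12 = 1248 mm². R_n = min(0.6×400×3312, 0.6×250×5496) + 1.0×400×1248 = min(794.88, 824.4) + 499.2 = 1294.1 kN. φR_n = 0.75 × 1294.1 = 970.6 kN.
Tension yield (gross): A_g = 259×12 = 3108 mm². φR_n = 0.90 × 250 × 3108 = 699.3 kN.
Governing: min(1604.5, 1879.2, 970.6, 699.3) = 699.3 kN → gross-section yield.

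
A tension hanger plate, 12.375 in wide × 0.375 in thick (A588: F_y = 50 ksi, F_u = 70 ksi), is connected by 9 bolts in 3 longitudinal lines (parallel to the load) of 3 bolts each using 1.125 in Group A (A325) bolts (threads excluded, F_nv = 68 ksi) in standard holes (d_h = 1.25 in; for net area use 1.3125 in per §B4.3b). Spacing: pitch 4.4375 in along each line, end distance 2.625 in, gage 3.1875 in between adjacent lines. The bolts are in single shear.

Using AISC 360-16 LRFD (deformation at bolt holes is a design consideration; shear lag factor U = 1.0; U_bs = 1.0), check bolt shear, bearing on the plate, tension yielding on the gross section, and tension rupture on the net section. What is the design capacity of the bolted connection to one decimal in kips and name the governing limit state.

Bolt shear: A_b = π(1.125)²/4 = 0.99402 in². φR_n = 0.75 × 68 × 0.99402 × 9 × 1 = 456.3 kips.
Bearing (0.375 in plate, F_u = 70 ksi): end bolts L_c = 2.625 − 1.25/2 = 2, R_n = min(1.2×2×0.375×70, 2.4×1.125×0.375×70) = 63 kips/bolt; interior L_c = 4.4375 − 1.25 = 3.1875, R_n = 70.875 kips/bolt. φR_n = 0.75 × (3×63 + 6×70.875) = 460.7 kips.
Tension yield (gross): A_g = 12.375×0.375 = 4.6406 in². φR_n = 0.90 × 50 × 4.6406 = 208.8 kips.
Tension rupture (net): A_n = (12.375 − 3×1.3125)×0.375 = 3.1641 in² (U = 1.0, A_e = A_n). φR_n = 0.75 × 70 × 3.1641 = 166.1 kips.
Governing: min(456.3, 460.7, 208.8, 166.1) = 166.1 kips → net-section rupture.

166.1 kips (net-section rupture governs)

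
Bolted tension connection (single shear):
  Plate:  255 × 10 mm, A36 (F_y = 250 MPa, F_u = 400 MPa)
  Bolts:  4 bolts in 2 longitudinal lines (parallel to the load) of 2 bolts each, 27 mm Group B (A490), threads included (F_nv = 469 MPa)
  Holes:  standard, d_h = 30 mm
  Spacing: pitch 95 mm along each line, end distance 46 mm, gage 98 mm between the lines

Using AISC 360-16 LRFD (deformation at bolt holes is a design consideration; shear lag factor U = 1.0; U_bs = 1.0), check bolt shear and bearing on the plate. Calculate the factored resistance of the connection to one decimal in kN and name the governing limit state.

Bolt shear: A_b = π(27)²/4 = 572.56 mm². φR_n = 0.75 × 469 × 572.56 × 4 × 1 = 805.6 kN.
Bearing (10 mm plate, F_u = 400 MPa): end bolts L_c = 46 − 30/2 = 31, R_n = min(1.2×31×10×400, 2.4×27×10×400) = 148.8 kN/bolt; interior L_c = 95 − 30 = 65, R_n = 259.2 kN/bolt. φR_n = 0.75 × (2×148.8 + 2×259.2) = 612.0 kN.
Governing: min(805.6, 612.0) = 612.0 kN → bearing.

612.0 kN (bearing governs)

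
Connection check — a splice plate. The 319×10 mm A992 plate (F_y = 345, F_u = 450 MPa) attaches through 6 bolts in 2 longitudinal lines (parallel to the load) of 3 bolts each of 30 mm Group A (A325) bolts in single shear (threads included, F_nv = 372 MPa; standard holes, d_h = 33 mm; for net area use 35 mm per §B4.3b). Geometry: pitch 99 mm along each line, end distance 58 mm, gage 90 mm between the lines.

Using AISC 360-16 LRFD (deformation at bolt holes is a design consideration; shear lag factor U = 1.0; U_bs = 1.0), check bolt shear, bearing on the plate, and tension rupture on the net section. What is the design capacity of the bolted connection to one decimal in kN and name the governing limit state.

840.4 kN (net-section rupture governs)

Bolt shear: A_b = π(30)²/4 = 706.86 mm². φR_n = 0.75 × 372 × 706.86 × 6 × 1 = 1183.3 kN.
Bearing (10 mm plate, F_u = 450 MPa): end bolts L_c = 58 − 33/2 = 41.5, R_n = min(1.2×41.5×10×450, 2.4×30×10×450) = 224.1 kN/bolt; interior L_c = 99 − 33 = 66, R_n = 324 kN/bolt. φR_n = 0.75 × (2×224.1 + 4×324) = 1308.2 kN.
Tension rupture (net): A_n = (319 − 2×35)×10 = 2490 mm² (U = 1.0, A_e = A_n). φR_n = 0.75 × 450 × 2490 = 840.4 kN.
Governing: min(1183.3, 1308.2, 840.4) = 840.4 kN → net-section rupture.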